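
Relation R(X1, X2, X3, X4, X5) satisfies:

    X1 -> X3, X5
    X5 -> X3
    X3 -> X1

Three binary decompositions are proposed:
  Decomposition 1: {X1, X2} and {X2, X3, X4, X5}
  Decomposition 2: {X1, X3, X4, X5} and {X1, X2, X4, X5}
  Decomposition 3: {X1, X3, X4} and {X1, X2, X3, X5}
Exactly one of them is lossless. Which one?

Decomposition 1: common = {X2}, closure = {X2} → lossy.
Decomposition 2: common = {X1, X4, X5}, closure = {X1, X3, X4, X5} → lossless.
Decomposition 3: common = {X1, X3}, closure = {X1, X3, X5} → lossy.

Decomposition 2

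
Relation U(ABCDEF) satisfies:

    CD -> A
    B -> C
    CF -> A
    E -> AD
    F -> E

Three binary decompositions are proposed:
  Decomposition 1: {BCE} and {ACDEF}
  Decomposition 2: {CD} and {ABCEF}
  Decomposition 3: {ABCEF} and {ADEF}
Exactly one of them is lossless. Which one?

Decomposition 3

Decomposition 1: common = {CE}, closure = {ACDE} → lossy.
Decomposition 2: common = {C}, closure = {C} → lossy.
Decomposition 3: common = {AEF}, closure = {ADEF} → lossless.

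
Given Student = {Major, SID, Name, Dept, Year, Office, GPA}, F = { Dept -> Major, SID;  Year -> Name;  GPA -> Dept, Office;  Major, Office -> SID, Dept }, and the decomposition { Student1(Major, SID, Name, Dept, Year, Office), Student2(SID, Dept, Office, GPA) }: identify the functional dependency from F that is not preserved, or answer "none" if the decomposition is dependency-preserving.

none

Dept → Major, SID lies within Student1.
Year → Name lies within Student1.
GPA → Dept, Office lies within Student2.
Major, Office → SID, Dept lies within Student1.
Every dependency is enforceable on the fragments, so the decomposition is dependency-preserving.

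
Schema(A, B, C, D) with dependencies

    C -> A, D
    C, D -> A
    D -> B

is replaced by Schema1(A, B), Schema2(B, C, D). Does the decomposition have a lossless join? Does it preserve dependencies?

lossy and not dependency-preserving

Lossless test: (B)⁺ = {B}, which is a superkey of neither fragment — lossy.
Dependency preservation: the restricted closure of {C} across the fragments never reaches {A, D}, so C → A, D cannot be enforced without a join — not preserved.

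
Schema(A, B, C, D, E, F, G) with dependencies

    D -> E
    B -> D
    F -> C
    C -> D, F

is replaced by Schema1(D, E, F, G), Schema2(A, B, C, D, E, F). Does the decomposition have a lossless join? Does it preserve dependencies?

Lossless test: (D, E, F)⁺ = {C, D, E, F}, which is a superkey of neither fragment — lossy.
Dependency preservation: every FD's attributes lie within a single fragment, so each can be enforced locally — preserved.

lossy but dependency-preserving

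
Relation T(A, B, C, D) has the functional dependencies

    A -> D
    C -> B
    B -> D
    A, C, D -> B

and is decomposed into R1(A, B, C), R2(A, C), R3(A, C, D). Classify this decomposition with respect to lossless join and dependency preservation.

lossless but not dependency-preserving

Lossless test (chase): Rows 1 and 2 agree on A; apply A→D and equate their D entries. Rows 1 and 3 agree on A; apply A→D and equate their D entries. Rows 1 and 2 agree on C; apply C→B and equate their B entries. Rows 1 and 3 agree on C; apply C→B and equate their B entries. Row 1 is now all distinguished symbols — the join is lossless.
Dependency preservation: the restricted closure of {B} across the fragments never reaches {D}, so B → D cannot be enforced without a join — not preserved.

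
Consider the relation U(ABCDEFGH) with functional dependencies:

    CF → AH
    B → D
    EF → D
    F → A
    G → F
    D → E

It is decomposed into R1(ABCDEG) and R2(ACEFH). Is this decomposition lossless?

Common attributes: R1 ∩ R2 = {ACE}.
No dependency enlarges {ACE}, so (ACE)⁺ = {ACE}.
The closure contains neither all of R1 = {ABCDEG} nor all of R2 = {ACEFH}, so the common attributes are not a superkey of either fragment. The join is lossy.

No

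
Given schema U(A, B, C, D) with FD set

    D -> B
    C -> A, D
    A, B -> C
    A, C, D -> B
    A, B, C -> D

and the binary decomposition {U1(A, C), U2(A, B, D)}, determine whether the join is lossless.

Common attributes: U1 ∩ U2 = {A}.
No dependency enlarges {A}, so (A)⁺ = {A}.
The closure contains neither all of U1 = {A, C} nor all of U2 = {A, B, D}, so the common attributes are not a superkey of either fragment. The join is lossy.

No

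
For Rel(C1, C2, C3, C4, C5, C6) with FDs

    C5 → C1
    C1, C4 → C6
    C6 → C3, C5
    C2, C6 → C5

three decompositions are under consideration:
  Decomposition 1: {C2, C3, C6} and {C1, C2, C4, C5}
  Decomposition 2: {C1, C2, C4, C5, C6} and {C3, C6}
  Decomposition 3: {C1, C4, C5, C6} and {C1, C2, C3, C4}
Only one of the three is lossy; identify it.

Decomposition 1

Decomposition 1: common = {C2}, closure = {C2} → lossy.
Decomposition 2: common = {C6}, closure = {C1, C3, C5, C6} → lossless.
Decomposition 3: common = {C1, C4}, closure = {C1, C3, C4, C5, C6} → lossless.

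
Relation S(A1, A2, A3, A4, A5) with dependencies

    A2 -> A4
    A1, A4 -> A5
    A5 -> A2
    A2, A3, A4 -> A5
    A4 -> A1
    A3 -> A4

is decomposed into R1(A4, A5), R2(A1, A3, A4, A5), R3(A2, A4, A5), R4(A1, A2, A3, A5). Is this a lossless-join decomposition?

Yes

Chase test. Columns are A1, A2, A3, A4, A5; row i has aⱼ where attribute j ∈ Ri, else bᵢⱼ.
Initial tableau (one row per fragment):
  row 1: b11 b12 b13 a4 a5
  row 2: a1 b22 a3 a4 a5
  row 3: b31 a2 b33 a4 a5
  row 4: a1 a2 a3 b44 a5
Rows 3 and 4 agree on A2; apply A2→A4 and equate their A4 entries.
Rows 1 and 2 agree on A5; apply A5→A2 and equate their A2 entries.
Rows 1 and 3 agree on A5; apply A5→A2 and equate their A2 entries.
Rows 1 and 2 agree on A4; apply A4→A1 and equate their A1 entries.
Rows 1 and 3 agree on A4; apply A4→A1 and equate their A1 entries.
Row 2 is now all distinguished symbols — the join is lossless.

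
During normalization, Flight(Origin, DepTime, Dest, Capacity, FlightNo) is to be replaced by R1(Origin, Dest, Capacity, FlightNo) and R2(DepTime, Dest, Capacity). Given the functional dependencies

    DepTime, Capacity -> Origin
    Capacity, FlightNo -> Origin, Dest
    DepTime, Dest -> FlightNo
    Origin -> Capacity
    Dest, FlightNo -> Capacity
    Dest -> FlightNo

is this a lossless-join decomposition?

Yes

Common attributes: R1 ∩ R2 = {Dest, Capacity}.
Closure of {Dest, Capacity}: Dest → FlightNo applies, adding FlightNo; Capacity, FlightNo → Origin, Dest applies, adding Origin. So (Dest, Capacity)⁺ = {Origin, Dest, Capacity, FlightNo}.
This closure contains every attribute of R1, so R1 ∩ R2 → R1. The join is lossless.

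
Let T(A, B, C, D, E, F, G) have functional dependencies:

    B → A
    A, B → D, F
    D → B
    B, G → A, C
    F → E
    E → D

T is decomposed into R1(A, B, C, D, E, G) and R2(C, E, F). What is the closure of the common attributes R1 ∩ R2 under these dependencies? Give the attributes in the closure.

R1 ∩ R2 = {C, E}.
E → D applies, adding D
D → B applies, adding B
B → A applies, adding A
A, B → D, F applies, adding F
Closure: {A, B, C, D, E, F}.

A, B, C, D, E, F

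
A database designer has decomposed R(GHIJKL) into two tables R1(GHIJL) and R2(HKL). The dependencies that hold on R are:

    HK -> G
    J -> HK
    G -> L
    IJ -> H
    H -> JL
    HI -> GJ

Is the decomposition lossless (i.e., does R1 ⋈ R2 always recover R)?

Common attributes: R1 ∩ R2 = {HL}.
Closure of {HL}: H → JL applies, adding J; J → HK applies, adding K; HK → G applies, adding G. So (HL)⁺ = {GHJKL}.
This closure contains every attribute of R2, so R1 ∩ R2 → R2. The join is lossless.

Yes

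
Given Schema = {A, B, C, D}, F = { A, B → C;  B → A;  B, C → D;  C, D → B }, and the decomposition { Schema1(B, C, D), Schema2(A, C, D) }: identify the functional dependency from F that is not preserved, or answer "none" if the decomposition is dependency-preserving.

none

A, B → C: restricted closure across fragments reaches C.
B → A: restricted closure across fragments reaches A.
B, C → D lies within Schema1.
C, D → B lies within Schema1.
Every dependency is enforceable on the fragments, so the decomposition is dependency-preserving.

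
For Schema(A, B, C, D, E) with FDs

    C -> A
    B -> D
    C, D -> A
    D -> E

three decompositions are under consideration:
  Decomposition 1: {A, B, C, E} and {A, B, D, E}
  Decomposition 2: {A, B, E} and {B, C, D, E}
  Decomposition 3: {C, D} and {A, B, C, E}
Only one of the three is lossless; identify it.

Decomposition 1

Decomposition 1: common = {A, B, E}, closure = {A, B, D, E} → lossless.
Decomposition 2: common = {B, E}, closure = {B, D, E} → lossy.
Decomposition 3: common = {C}, closure = {A, C} → lossy.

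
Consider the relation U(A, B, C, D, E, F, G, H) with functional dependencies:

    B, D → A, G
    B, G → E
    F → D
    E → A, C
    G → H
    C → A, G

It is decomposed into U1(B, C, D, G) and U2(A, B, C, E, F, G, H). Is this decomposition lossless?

Common attributes: U1 ∩ U2 = {B, C, G}.
Closure of {B, C, G}: B, G → E applies, adding E; E → A, C applies, adding A; G → H applies, adding H. So (B, C, G)⁺ = {A, B, C, E, G, H}.
The closure contains neither all of U1 = {B, C, D, G} nor all of U2 = {A, B, C, E, F, G, H}, so the common attributes are not a superkey of either fragment. The join is lossy.

No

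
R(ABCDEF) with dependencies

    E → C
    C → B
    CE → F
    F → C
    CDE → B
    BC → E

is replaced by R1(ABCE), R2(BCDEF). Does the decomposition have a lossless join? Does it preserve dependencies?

Lossless test: (BCE)⁺ = {BCEF}, which is a superkey of neither fragment — lossy.
Dependency preservation: every FD's attributes lie within a single fragment, so each can be enforced locally — preserved.

lossy but dependency-preserving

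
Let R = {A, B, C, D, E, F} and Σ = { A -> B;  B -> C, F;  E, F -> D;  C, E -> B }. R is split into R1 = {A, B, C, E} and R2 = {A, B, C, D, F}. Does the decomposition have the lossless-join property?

Common attributes: R1 ∩ R2 = {A, B, C}.
Closure of {A, B, C}: B → C, F applies, adding F. So (A, B, C)⁺ = {A, B, C, F}.
The closure contains neither all of R1 = {A, B, C, E} nor all of R2 = {A, B, C, D, F}, so the common attributes are not a superkey of either fragment. The join is lossy.

No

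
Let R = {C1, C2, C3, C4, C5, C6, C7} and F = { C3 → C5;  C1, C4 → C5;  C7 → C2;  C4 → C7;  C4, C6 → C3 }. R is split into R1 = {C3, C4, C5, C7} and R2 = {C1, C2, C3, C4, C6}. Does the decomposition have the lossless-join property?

Common attributes: R1 ∩ R2 = {C3, C4}.
Closure of {C3, C4}: C3 → C5 applies, adding C5; C4 → C7 applies, adding C7; C7 → C2 applies, adding C2. So (C3, C4)⁺ = {C2, C3, C4, C5, C7}.
This closure contains every attribute of R1, so R1 ∩ R2 → R1. The join is lossless.

Yes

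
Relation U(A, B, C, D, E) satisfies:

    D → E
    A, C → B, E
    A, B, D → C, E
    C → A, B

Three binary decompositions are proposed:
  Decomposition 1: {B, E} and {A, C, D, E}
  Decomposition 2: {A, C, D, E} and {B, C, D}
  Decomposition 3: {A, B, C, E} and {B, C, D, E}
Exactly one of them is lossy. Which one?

Decomposition 1: common = {E}, closure = {E} → lossy.
Decomposition 2: common = {C, D}, closure = {A, B, C, D, E} → lossless.
Decomposition 3: common = {B, C, E}, closure = {A, B, C, E} → lossless.

Decomposition 1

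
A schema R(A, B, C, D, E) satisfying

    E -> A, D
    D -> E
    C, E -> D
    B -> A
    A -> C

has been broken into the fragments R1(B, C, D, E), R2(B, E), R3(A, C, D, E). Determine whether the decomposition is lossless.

Chase test. Columns are A, B, C, D, E; row i has aⱼ where attribute j ∈ Ri, else bᵢⱼ.
Initial tableau (one row per fragment):
  row 1: b11 a2 a3 a4 a5
  row 2: b21 a2 b23 b24 a5
  row 3: a1 b32 a3 a4 a5
Rows 1 and 2 agree on E; apply E→A, D and equate their A, D entries.
Rows 1 and 3 agree on E; apply E→A, D and equate their A, D entries.
Rows 1 and 2 agree on A; apply A→C and equate their C entries.
Row 1 is now all distinguished symbols — the join is lossless.

Yes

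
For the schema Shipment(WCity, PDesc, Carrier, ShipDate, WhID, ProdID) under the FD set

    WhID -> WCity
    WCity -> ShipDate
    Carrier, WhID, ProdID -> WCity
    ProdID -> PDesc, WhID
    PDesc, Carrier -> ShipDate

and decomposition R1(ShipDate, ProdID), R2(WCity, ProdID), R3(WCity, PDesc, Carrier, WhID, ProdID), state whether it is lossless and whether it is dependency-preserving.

Lossless test (chase): Rows 2 and 3 agree on WCity; apply WCity→ShipDate and equate their ShipDate entries. Rows 1 and 2 agree on ProdID; apply ProdID→PDesc, WhID and equate their PDesc, WhID entries. Rows 1 and 3 agree on ProdID; apply ProdID→PDesc, WhID and equate their PDesc, WhID entries. Rows 1 and 2 agree on WhID; apply WhID→WCity and equate their WCity entries. Rows 1 and 2 agree on WCity; apply WCity→ShipDate and equate their ShipDate entries. Row 3 is now all distinguished symbols — the join is lossless.
Dependency preservation: the restricted closure of {WCity} across the fragments never reaches {ShipDate}, so WCity → ShipDate cannot be enforced without a join — not preserved.

lossless but not dependency-preserving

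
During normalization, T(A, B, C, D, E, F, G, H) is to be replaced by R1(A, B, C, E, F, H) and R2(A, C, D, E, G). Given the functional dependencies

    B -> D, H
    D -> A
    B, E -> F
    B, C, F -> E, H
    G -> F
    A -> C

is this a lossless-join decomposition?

No

Common attributes: R1 ∩ R2 = {A, C, E}.
No dependency enlarges {A, C, E}, so (A, C, E)⁺ = {A, C, E}.
The closure contains neither all of R1 = {A, B, C, E, F, H} nor all of R2 = {A, C, D, E, G}, so the common attributes are not a superkey of either fragment. The join is lossy.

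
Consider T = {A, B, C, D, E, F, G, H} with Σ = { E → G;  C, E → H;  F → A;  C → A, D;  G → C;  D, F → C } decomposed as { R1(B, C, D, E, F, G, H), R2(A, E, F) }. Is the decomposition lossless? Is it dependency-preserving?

lossless but not dependency-preserving

Lossless test: (E, F)⁺ = {A, C, D, E, F, G, H}, which contains all of one fragment — lossless.
Dependency preservation: the restricted closure of {C} across the fragments never reaches {A, D}, so C → A, D cannot be enforced without a join — not preserved.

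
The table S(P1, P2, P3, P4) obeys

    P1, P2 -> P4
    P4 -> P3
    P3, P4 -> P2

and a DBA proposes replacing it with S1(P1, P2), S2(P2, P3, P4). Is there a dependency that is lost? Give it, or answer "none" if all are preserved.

P1, P2 -> P4

Check P1, P2 → P4: no single fragment contains all of {P1, P2, P4}, and the restricted closure of {P1, P2} across the fragments never reaches {P4}.
P4 → P3 is preserved.
P3, P4 → P2 is preserved.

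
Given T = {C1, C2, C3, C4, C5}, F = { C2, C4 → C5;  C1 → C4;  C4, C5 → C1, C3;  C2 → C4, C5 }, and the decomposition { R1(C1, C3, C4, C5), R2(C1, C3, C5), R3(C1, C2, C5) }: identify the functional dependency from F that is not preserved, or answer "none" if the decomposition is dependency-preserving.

C2, C4 → C5: restricted closure across fragments reaches C5.
C1 → C4 lies within R1.
C4, C5 → C1, C3 lies within R1.
C2 → C4, C5: restricted closure across fragments reaches C4, C5.
Every dependency is enforceable on the fragments, so the decomposition is dependency-preserving.

none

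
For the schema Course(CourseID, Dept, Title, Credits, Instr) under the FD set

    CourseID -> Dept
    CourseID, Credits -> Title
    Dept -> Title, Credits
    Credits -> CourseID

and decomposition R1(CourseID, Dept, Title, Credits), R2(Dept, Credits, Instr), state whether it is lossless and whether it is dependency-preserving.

Lossless test: (Dept, Credits)⁺ = {CourseID, Dept, Title, Credits}, which contains all of one fragment — lossless.
Dependency preservation: every FD's attributes lie within a single fragment, so each can be enforced locally — preserved.

lossless and dependency-preserving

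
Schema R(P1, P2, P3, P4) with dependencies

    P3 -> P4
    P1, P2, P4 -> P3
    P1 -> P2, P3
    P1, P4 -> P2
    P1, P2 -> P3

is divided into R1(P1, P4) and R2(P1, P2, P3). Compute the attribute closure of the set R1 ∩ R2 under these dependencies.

P1, P2, P3, P4

R1 ∩ R2 = {P1}.
P1 → P2, P3 applies, adding P2, P3
P3 → P4 applies, adding P4
Closure: {P1, P2, P3, P4}.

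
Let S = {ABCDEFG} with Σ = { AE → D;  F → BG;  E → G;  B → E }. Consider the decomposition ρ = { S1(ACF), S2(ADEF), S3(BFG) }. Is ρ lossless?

Chase test. Columns are ABCDEFG; row i has aⱼ where attribute j ∈ Si, else bᵢⱼ.
Initial tableau (one row per fragment):
  row 1: a1 b12 a3 b14 b15 a6 b17
  row 2: a1 b22 b23 a4 a5 a6 b27
  row 3: b31 a2 b33 b34 b35 a6 a7
Rows 1 and 2 agree on F; apply F→BG and equate their BG entries.
Rows 1 and 3 agree on F; apply F→BG and equate their BG entries.
Rows 1 and 2 agree on B; apply B→E and equate their E entries.
Rows 1 and 3 agree on B; apply B→E and equate their E entries.
Rows 1 and 2 agree on AE; apply AE→D and equate their D entries.
Row 1 is now all distinguished symbols — the join is lossless.

Yes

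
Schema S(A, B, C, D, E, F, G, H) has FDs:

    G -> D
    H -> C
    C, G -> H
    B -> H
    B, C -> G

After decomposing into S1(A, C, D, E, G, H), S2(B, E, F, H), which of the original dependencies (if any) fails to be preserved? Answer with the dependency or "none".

B, C -> G

Check B, C → G: no single fragment contains all of {B, C, G}, and the restricted closure of {B, C} across the fragments never reaches {G}.
G → D is preserved.
H → C is preserved.
C, G → H is preserved.
B → H is preserved.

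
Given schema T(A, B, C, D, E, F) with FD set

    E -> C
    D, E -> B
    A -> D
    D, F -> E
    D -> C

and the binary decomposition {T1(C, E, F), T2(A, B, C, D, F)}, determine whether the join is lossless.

Common attributes: T1 ∩ T2 = {C, F}.
No dependency enlarges {C, F}, so (C, F)⁺ = {C, F}.
The closure contains neither all of T1 = {C, E, F} nor all of T2 = {A, B, C, D, F}, so the common attributes are not a superkey of either fragment. The join is lossy.

No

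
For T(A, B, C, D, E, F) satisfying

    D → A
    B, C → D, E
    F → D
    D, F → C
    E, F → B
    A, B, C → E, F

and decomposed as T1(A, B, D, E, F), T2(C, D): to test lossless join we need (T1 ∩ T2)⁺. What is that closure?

T1 ∩ T2 = {D}.
D → A applies, adding A
Closure: {A, D}.

A, D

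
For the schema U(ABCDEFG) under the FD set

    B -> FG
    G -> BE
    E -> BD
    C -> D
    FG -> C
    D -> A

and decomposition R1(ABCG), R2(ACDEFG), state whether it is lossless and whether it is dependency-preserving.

lossless and dependency-preserving

Lossless test: (ACG)⁺ = {ABCDEFG}, which contains all of one fragment — lossless.
Dependency preservation: B → FG; G → BE; E → BD are not contained in any single fragment, but the restricted closure of each left-hand side across the fragments still reaches the right-hand side; the remaining FDs each lie inside some fragment. All dependencies are preserved.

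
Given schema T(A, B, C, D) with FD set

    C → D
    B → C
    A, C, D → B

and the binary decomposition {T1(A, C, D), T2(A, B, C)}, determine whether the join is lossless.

Yes

Common attributes: T1 ∩ T2 = {A, C}.
Closure of {A, C}: C → D applies, adding D; A, C, D → B applies, adding B. So (A, C)⁺ = {A, B, C, D}.
This closure contains every attribute of T1, so T1 ∩ T2 → T1. The join is lossless.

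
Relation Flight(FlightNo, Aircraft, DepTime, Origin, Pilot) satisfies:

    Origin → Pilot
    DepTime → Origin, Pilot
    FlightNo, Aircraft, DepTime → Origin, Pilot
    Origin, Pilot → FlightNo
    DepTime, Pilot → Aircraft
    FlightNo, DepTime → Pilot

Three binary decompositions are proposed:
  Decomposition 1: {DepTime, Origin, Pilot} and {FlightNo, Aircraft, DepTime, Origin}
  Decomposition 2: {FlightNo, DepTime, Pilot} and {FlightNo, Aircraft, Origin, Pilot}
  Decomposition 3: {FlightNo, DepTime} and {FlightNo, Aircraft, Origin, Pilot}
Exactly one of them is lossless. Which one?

Decomposition 1

Decomposition 1: common = {DepTime, Origin}, closure = {FlightNo, Aircraft, DepTime, Origin, Pilot} → lossless.
Decomposition 2: common = {FlightNo, Pilot}, closure = {FlightNo, Pilot} → lossy.
Decomposition 3: common = {FlightNo}, closure = {FlightNo} → lossy.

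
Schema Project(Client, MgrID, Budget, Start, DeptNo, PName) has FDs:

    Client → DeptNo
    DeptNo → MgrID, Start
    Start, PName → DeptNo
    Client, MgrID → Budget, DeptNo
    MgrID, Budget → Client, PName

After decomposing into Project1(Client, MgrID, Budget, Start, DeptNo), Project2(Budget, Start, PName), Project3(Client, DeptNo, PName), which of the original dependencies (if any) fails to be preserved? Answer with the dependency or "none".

Check Start, PName → DeptNo: no single fragment contains all of {Start, DeptNo, PName}, and the restricted closure of {Start, PName} across the fragments never reaches {DeptNo}.
Client → DeptNo is preserved.
DeptNo → MgrID, Start is preserved.
Client, MgrID → Budget, DeptNo is preserved.
MgrID, Budget → Client, PName is preserved.

Start, PName → DeptNo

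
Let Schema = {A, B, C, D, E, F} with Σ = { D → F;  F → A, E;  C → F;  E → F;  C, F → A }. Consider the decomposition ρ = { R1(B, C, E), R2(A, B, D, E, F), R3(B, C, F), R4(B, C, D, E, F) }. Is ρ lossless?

Yes

Chase test. Columns are A, B, C, D, E, F; row i has aⱼ where attribute j ∈ Ri, else bᵢⱼ.
Initial tableau (one row per fragment):
  row 1: b11 a2 a3 b14 a5 b16
  row 2: a1 a2 b23 a4 a5 a6
  row 3: b31 a2 a3 b34 b35 a6
  row 4: b41 a2 a3 a4 a5 a6
Rows 2 and 3 agree on F; apply F→A, E and equate their A, E entries.
Rows 2 and 4 agree on F; apply F→A, E and equate their A, E entries.
Rows 1 and 3 agree on C; apply C→F and equate their F entries.
Rows 1 and 3 agree on C, F; apply C, F→A and equate their A entries.
Row 4 is now all distinguished symbols — the join is lossless.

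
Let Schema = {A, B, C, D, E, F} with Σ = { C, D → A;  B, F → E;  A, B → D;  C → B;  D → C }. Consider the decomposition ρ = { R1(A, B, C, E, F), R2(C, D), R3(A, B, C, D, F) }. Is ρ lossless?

Chase test. Columns are A, B, C, D, E, F; row i has aⱼ where attribute j ∈ Ri, else bᵢⱼ.
Initial tableau (one row per fragment):
  row 1: a1 a2 a3 b14 a5 a6
  row 2: b21 b22 a3 a4 b25 b26
  row 3: a1 a2 a3 a4 b35 a6
Rows 2 and 3 agree on C, D; apply C, D→A and equate their A entries.
Rows 1 and 3 agree on B, F; apply B, F→E and equate their E entries.
Rows 1 and 3 agree on A, B; apply A, B→D and equate their D entries.
Rows 1 and 2 agree on C; apply C→B and equate their B entries.
Row 1 is now all distinguished symbols — the join is lossless.

Yes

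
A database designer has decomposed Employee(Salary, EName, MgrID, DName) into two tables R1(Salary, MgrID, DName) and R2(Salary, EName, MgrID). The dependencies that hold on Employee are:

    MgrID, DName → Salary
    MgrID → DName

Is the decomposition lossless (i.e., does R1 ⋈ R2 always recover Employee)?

Common attributes: R1 ∩ R2 = {Salary, MgrID}.
Closure of {Salary, MgrID}: MgrID → DName applies, adding DName. So (Salary, MgrID)⁺ = {Salary, MgrID, DName}.
This closure contains every attribute of R1, so R1 ∩ R2 → R1. The join is lossless.

Yes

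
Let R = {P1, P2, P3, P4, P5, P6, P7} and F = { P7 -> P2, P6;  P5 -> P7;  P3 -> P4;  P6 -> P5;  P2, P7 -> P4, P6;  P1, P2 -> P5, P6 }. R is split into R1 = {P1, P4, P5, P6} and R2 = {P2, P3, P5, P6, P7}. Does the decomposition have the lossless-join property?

No

Common attributes: R1 ∩ R2 = {P5, P6}.
Closure of {P5, P6}: P5 → P7 applies, adding P7; P7 → P2, P6 applies, adding P2; P2, P7 → P4, P6 applies, adding P4. So (P5, P6)⁺ = {P2, P4, P5, P6, P7}.
The closure contains neither all of R1 = {P1, P4, P5, P6} nor all of R2 = {P2, P3, P5, P6, P7}, so the common attributes are not a superkey of either fragment. The join is lossy.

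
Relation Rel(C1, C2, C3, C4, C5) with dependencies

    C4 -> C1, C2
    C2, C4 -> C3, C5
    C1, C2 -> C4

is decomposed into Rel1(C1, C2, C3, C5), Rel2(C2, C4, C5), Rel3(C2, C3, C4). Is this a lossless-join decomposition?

No

Chase test. Columns are C1, C2, C3, C4, C5; row i has aⱼ where attribute j ∈ Reli, else bᵢⱼ.
Initial tableau (one row per fragment):
  row 1: a1 a2 a3 b14 a5
  row 2: b21 a2 b23 a4 a5
  row 3: b31 a2 a3 a4 b35
Rows 2 and 3 agree on C4; apply C4→C1, C2 and equate their C1, C2 entries.
Rows 2 and 3 agree on C2, C4; apply C2, C4→C3, C5 and equate their C3, C5 entries.
No row becomes fully distinguished — the join is lossy.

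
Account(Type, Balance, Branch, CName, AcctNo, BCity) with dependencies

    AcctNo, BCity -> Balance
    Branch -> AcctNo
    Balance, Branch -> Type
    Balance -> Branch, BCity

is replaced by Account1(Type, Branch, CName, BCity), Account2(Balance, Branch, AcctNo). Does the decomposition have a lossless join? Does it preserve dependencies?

lossy and not dependency-preserving

Lossless test: (Branch)⁺ = {Branch, AcctNo}, which is a superkey of neither fragment — lossy.
Dependency preservation: the restricted closure of {AcctNo, BCity} across the fragments never reaches {Balance}, so AcctNo, BCity → Balance cannot be enforced without a join — not preserved.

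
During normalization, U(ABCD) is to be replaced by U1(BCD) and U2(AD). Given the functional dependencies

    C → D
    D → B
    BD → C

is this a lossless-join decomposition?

Common attributes: U1 ∩ U2 = {D}.
Closure of {D}: D → B applies, adding B; BD → C applies, adding C. So (D)⁺ = {BCD}.
This closure contains every attribute of U1, so U1 ∩ U2 → U1. The join is lossless.

Yes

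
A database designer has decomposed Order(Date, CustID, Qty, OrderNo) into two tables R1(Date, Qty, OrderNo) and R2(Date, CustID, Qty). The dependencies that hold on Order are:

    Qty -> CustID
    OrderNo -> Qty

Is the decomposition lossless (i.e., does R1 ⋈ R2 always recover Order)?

Yes

Common attributes: R1 ∩ R2 = {Date, Qty}.
Closure of {Date, Qty}: Qty → CustID applies, adding CustID. So (Date, Qty)⁺ = {Date, CustID, Qty}.
This closure contains every attribute of R2, so R1 ∩ R2 → R2. The join is lossless.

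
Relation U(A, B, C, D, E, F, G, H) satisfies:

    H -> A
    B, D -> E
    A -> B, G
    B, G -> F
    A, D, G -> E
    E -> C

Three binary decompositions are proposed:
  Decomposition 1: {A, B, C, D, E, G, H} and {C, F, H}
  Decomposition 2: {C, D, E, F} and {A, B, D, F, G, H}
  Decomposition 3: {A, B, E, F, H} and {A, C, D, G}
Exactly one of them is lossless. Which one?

Decomposition 1

Decomposition 1: common = {C, H}, closure = {A, B, C, F, G, H} → lossless.
Decomposition 2: common = {D, F}, closure = {D, F} → lossy.
Decomposition 3: common = {A}, closure = {A, B, F, G} → lossy.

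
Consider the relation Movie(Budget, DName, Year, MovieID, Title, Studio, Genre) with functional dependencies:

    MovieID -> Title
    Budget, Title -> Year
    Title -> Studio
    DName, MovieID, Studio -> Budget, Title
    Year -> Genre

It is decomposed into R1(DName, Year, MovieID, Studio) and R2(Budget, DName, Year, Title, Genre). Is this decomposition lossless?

No

Common attributes: R1 ∩ R2 = {DName, Year}.
Closure of {DName, Year}: Year → Genre applies, adding Genre. So (DName, Year)⁺ = {DName, Year, Genre}.
The closure contains neither all of R1 = {DName, Year, MovieID, Studio} nor all of R2 = {Budget, DName, Year, Title, Genre}, so the common attributes are not a superkey of either fragment. The join is lossy.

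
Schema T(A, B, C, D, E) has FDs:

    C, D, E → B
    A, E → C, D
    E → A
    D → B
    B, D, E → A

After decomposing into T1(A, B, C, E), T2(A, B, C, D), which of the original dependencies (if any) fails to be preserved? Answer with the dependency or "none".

Check A, E → C, D: no single fragment contains all of {A, C, D, E}, and the restricted closure of {A, E} across the fragments never reaches {C, D}.
C, D, E → B is preserved.
E → A is preserved.
D → B is preserved.
B, D, E → A is preserved.

A, E → C, D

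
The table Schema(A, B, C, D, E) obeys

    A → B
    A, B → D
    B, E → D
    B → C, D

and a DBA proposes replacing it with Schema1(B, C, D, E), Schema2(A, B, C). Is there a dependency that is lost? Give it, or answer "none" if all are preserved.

none

A → B lies within Schema2.
A, B → D: restricted closure across fragments reaches D.
B, E → D lies within Schema1.
B → C, D lies within Schema1.
Every dependency is enforceable on the fragments, so the decomposition is dependency-preserving.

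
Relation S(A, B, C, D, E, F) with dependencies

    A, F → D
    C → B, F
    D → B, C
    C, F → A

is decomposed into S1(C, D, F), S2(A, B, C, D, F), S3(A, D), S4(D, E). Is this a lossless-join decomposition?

Yes

Chase test. Columns are A, B, C, D, E, F; row i has aⱼ where attribute j ∈ Si, else bᵢⱼ.
Initial tableau (one row per fragment):
  row 1: b11 b12 a3 a4 b15 a6
  row 2: a1 a2 a3 a4 b25 a6
  row 3: a1 b32 b33 a4 b35 b36
  row 4: b41 b42 b43 a4 a5 b46
Rows 1 and 2 agree on C; apply C→B, F and equate their B, F entries.
Rows 1 and 3 agree on D; apply D→B, C and equate their B, C entries.
Rows 1 and 4 agree on D; apply D→B, C and equate their B, C entries.
Rows 1 and 2 agree on C, F; apply C, F→A and equate their A entries.
Rows 1 and 3 agree on C; apply C→B, F and equate their B, F entries.
Rows 1 and 4 agree on C; apply C→B, F and equate their B, F entries.
Rows 1 and 4 agree on C, F; apply C, F→A and equate their A entries.
Row 4 is now all distinguished symbols — the join is lossless.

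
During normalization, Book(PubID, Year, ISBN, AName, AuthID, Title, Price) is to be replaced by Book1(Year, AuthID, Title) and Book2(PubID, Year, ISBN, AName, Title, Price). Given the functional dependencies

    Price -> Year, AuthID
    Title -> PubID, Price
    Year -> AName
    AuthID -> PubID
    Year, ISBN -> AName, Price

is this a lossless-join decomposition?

Common attributes: Book1 ∩ Book2 = {Year, Title}.
Closure of {Year, Title}: Title → PubID, Price applies, adding PubID, Price; Year → AName applies, adding AName; Price → Year, AuthID applies, adding AuthID. So (Year, Title)⁺ = {PubID, Year, AName, AuthID, Title, Price}.
This closure contains every attribute of Book1, so Book1 ∩ Book2 → Book1. The join is lossless.

Yes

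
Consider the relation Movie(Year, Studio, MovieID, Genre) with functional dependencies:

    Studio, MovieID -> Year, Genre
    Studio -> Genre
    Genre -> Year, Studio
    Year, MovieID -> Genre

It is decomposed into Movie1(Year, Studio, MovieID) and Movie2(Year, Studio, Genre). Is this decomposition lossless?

Common attributes: Movie1 ∩ Movie2 = {Year, Studio}.
Closure of {Year, Studio}: Studio → Genre applies, adding Genre. So (Year, Studio)⁺ = {Year, Studio, Genre}.
This closure contains every attribute of Movie2, so Movie1 ∩ Movie2 → Movie2. The join is lossless.

Yes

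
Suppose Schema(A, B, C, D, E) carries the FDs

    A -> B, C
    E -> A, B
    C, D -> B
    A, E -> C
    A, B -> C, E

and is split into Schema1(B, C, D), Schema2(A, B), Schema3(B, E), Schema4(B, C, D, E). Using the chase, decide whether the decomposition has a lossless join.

Chase test. Columns are A, B, C, D, E; row i has aⱼ where attribute j ∈ Schemai, else bᵢⱼ.
Initial tableau (one row per fragment):
  row 1: b11 a2 a3 a4 b15
  row 2: a1 a2 b23 b24 b25
  row 3: b31 a2 b33 b34 a5
  row 4: b41 a2 a3 a4 a5
Rows 3 and 4 agree on E; apply E→A, B and equate their A, B entries.
Rows 3 and 4 agree on A, E; apply A, E→C and equate their C entries.
No row becomes fully distinguished — the join is lossy.

No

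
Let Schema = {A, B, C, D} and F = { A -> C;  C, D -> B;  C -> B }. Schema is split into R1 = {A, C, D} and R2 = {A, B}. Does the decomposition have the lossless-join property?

Common attributes: R1 ∩ R2 = {A}.
Closure of {A}: A → C applies, adding C; C → B applies, adding B. So (A)⁺ = {A, B, C}.
This closure contains every attribute of R2, so R1 ∩ R2 → R2. The join is lossless.

Yes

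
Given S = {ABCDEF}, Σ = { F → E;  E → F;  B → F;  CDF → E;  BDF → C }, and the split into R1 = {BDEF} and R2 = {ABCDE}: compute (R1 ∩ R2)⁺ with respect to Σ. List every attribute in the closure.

R1 ∩ R2 = {BDE}.
E → F applies, adding F
BDF → C applies, adding C
Closure: {BCDEF}.

BCDEF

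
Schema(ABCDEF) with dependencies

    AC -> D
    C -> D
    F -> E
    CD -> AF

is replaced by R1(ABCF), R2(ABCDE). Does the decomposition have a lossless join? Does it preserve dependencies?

lossless but not dependency-preserving

Lossless test: (ABC)⁺ = {ABCDEF}, which contains all of one fragment — lossless.
Dependency preservation: the restricted closure of {F} across the fragments never reaches {E}, so F → E cannot be enforced without a join — not preserved.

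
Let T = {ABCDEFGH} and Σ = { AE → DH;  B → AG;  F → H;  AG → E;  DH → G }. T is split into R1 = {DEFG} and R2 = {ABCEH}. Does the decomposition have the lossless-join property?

No

Common attributes: R1 ∩ R2 = {E}.
No dependency enlarges {E}, so (E)⁺ = {E}.
The closure contains neither all of R1 = {DEFG} nor all of R2 = {ABCEH}, so the common attributes are not a superkey of either fragment. The join is lossy.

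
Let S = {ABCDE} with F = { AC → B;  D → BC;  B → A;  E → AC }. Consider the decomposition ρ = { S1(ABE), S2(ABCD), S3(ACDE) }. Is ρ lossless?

Chase test. Columns are ABCDE; row i has aⱼ where attribute j ∈ Si, else bᵢⱼ.
Initial tableau (one row per fragment):
  row 1: a1 a2 b13 b14 a5
  row 2: a1 a2 a3 a4 b25
  row 3: a1 b32 a3 a4 a5
Rows 2 and 3 agree on AC; apply AC→B and equate their B entries.
Rows 1 and 3 agree on E; apply E→AC and equate their AC entries.
Row 3 is now all distinguished symbols — the join is lossless.

Yes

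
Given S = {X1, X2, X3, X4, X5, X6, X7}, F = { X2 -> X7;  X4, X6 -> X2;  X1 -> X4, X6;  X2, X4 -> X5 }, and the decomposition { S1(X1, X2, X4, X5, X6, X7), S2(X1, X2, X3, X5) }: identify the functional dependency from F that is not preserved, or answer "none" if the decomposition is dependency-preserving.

none

X2 → X7 lies within S1.
X4, X6 → X2 lies within S1.
X1 → X4, X6 lies within S1.
X2, X4 → X5 lies within S1.
Every dependency is enforceable on the fragments, so the decomposition is dependency-preserving.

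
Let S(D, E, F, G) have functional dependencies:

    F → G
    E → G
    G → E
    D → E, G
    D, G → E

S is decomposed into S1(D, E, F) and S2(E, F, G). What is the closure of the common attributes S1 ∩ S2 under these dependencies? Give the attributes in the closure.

S1 ∩ S2 = {E, F}.
F → G applies, adding G
Closure: {E, F, G}.

E, F, G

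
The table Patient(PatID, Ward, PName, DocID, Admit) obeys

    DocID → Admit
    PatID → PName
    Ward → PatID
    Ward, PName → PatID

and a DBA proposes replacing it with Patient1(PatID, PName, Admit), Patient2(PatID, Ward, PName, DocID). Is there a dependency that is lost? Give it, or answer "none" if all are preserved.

Check DocID → Admit: no single fragment contains all of {DocID, Admit}, and the restricted closure of {DocID} across the fragments never reaches {Admit}.
PatID → PName is preserved.
Ward → PatID is preserved.
Ward, PName → PatID is preserved.

DocID → Admit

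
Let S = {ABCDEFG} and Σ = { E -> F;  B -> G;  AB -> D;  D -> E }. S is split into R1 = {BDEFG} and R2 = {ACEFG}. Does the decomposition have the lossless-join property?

Common attributes: R1 ∩ R2 = {EFG}.
No dependency enlarges {EFG}, so (EFG)⁺ = {EFG}.
The closure contains neither all of R1 = {BDEFG} nor all of R2 = {ACEFG}, so the common attributes are not a superkey of either fragment. The join is lossy.

No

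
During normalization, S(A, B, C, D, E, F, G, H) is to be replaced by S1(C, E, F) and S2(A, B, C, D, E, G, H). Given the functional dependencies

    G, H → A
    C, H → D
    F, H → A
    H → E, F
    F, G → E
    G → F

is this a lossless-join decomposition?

No

Common attributes: S1 ∩ S2 = {C, E}.
No dependency enlarges {C, E}, so (C, E)⁺ = {C, E}.
The closure contains neither all of S1 = {C, E, F} nor all of S2 = {A, B, C, D, E, G, H}, so the common attributes are not a superkey of either fragment. The join is lossy.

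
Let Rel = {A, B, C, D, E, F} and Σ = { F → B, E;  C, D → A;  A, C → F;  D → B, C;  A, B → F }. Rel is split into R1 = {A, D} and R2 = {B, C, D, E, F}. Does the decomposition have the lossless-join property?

Common attributes: R1 ∩ R2 = {D}.
Closure of {D}: D → B, C applies, adding B, C; C, D → A applies, adding A; A, C → F applies, adding F; F → B, E applies, adding E. So (D)⁺ = {A, B, C, D, E, F}.
This closure contains every attribute of R1, so R1 ∩ R2 → R1. The join is lossless.

Yes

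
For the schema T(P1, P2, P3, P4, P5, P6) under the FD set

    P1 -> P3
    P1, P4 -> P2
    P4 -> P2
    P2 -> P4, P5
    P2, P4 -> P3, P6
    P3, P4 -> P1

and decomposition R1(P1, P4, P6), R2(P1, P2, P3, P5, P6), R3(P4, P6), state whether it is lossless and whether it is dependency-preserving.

lossy and not dependency-preserving

Lossless test (chase): Rows 1 and 2 agree on P1; apply P1→P3 and equate their P3 entries. Rows 1 and 3 agree on P4; apply P4→P2 and equate their P2 entries. Rows 1 and 3 agree on P2; apply P2→P4, P5 and equate their P4, P5 entries. Rows 1 and 3 agree on P2, P4; apply P2, P4→P3, P6 and equate their P3, P6 entries. Rows 1 and 3 agree on P3, P4; apply P3, P4→P1 and equate their P1 entries. No row becomes fully distinguished — the join is lossy.
Dependency preservation: the restricted closure of {P1, P4} across the fragments never reaches {P2}, so P1, P4 → P2 cannot be enforced without a join — not preserved.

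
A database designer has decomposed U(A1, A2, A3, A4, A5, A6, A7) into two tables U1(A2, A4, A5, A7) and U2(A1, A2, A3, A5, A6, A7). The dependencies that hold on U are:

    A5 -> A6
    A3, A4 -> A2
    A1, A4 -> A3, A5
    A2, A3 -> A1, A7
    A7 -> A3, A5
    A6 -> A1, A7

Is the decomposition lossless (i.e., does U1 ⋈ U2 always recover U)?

Yes

Common attributes: U1 ∩ U2 = {A2, A5, A7}.
Closure of {A2, A5, A7}: A5 → A6 applies, adding A6; A7 → A3, A5 applies, adding A3; A6 → A1, A7 applies, adding A1. So (A2, A5, A7)⁺ = {A1, A2, A3, A5, A6, A7}.
This closure contains every attribute of U2, so U1 ∩ U2 → U2. The join is lossless.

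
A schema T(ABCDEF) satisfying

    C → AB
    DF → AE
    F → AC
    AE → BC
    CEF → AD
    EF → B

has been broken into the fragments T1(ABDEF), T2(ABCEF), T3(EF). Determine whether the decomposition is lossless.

Chase test. Columns are ABCDEF; row i has aⱼ where attribute j ∈ Ti, else bᵢⱼ.
Initial tableau (one row per fragment):
  row 1: a1 a2 b13 a4 a5 a6
  row 2: a1 a2 a3 b24 a5 a6
  row 3: b31 b32 b33 b34 a5 a6
Rows 1 and 2 agree on F; apply F→AC and equate their AC entries.
Rows 1 and 3 agree on F; apply F→AC and equate their AC entries.
Rows 1 and 3 agree on AE; apply AE→BC and equate their BC entries.
Rows 1 and 2 agree on CEF; apply CEF→AD and equate their AD entries.
Rows 1 and 3 agree on CEF; apply CEF→AD and equate their AD entries.
Row 1 is now all distinguished symbols — the join is lossless.

Yes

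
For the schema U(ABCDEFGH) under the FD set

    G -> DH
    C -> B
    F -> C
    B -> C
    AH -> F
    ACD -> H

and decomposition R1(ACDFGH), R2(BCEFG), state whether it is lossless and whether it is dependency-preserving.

Lossless test: (CFG)⁺ = {BCDFGH}, which is a superkey of neither fragment — lossy.
Dependency preservation: every FD's attributes lie within a single fragment, so each can be enforced locally — preserved.

lossy but dependency-preserving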